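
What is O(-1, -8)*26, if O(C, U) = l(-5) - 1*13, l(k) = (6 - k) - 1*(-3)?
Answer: 26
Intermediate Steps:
l(k) = 9 - k (l(k) = (6 - k) + 3 = 9 - k)
O(C, U) = 1 (O(C, U) = (9 - 1*(-5)) - 1*13 = (9 + 5) - 13 = 14 - 13 = 1)
O(-1, -8)*26 = 1*26 = 26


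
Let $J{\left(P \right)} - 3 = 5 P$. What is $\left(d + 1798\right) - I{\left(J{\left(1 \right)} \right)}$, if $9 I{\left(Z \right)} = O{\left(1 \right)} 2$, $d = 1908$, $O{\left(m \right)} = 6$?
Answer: $\frac{11114}{3} \approx 3704.7$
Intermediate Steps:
$J{\left(P \right)} = 3 + 5 P$
$I{\left(Z \right)} = \frac{4}{3}$ ($I{\left(Z \right)} = \frac{6 \cdot 2}{9} = \frac{1}{9} \cdot 12 = \frac{4}{3}$)
$\left(d + 1798\right) - I{\left(J{\left(1 \right)} \right)} = \left(1908 + 1798\right) - \frac{4}{3} = 3706 - \frac{4}{3} = \frac{11114}{3}$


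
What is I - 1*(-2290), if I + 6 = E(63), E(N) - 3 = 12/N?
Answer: 48031/21 ≈ 2287.2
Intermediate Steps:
E(N) = 3 + 12/N
I = -59/21 (I = -6 + (3 + 12/63) = -6 + (3 + 12*(1/63)) = -6 + (3 + 4/21) = -6 + 67/21 = -59/21 ≈ -2.8095)
I - 1*(-2290) = -59/21 - 1*(-2290) = -59/21 + 2290 = 48031/21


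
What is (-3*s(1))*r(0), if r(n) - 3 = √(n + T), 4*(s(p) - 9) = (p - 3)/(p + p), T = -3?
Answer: -315/4 - 105*I*√3/4 ≈ -78.75 - 45.466*I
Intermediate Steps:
s(p) = 9 + (-3 + p)/(8*p) (s(p) = 9 + ((p - 3)/(p + p))/4 = 9 + ((-3 + p)/((2*p)))/4 = 9 + ((-3 + p)*(1/(2*p)))/4 = 9 + ((-3 + p)/(2*p))/4 = 9 + (-3 + p)/(8*p))
r(n) = 3 + √(-3 + n) (r(n) = 3 + √(n - 3) = 3 + √(-3 + n))
(-3*s(1))*r(0) = (-3*(-3 + 73*1)/(8*1))*(3 + √(-3 + 0)) = (-3*(-3 + 73)/8)*(3 + √(-3)) = (-3*70/8)*(3 + I*√3) = (-3*35/4)*(3 + I*√3) = -105*(3 + I*√3)/4 = -315/4 - 105*I*√3/4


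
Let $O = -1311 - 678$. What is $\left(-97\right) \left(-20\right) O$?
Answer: $-3858660$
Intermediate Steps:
$O = -1989$ ($O = -1311 - 678 = -1989$)
$\left(-97\right) \left(-20\right) O = \left(-97\right) \left(-20\right) \left(-1989\right) = 1940 \left(-1989\right) = -3858660$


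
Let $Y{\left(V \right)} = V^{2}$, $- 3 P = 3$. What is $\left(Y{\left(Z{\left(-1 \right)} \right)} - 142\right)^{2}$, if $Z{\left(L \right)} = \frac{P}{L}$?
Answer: $19881$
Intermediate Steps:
$P = -1$ ($P = \left(- \frac{1}{3}\right) 3 = -1$)
$Z{\left(L \right)} = - \frac{1}{L}$
$\left(Y{\left(Z{\left(-1 \right)} \right)} - 142\right)^{2} = \left(\left(- \frac{1}{-1}\right)^{2} - 142\right)^{2} = \left(\left(\left(-1\right) \left(-1\right)\right)^{2} - 142\right)^{2} = \left(1^{2} - 142\right)^{2} = \left(1 - 142\right)^{2} = \left(-141\right)^{2} = 19881$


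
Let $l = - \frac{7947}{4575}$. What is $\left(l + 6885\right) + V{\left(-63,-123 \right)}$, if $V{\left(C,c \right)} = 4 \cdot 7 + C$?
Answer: $\frac{10443601}{1525} \approx 6848.3$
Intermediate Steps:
$l = - \frac{2649}{1525}$ ($l = \left(-7947\right) \frac{1}{4575} = - \frac{2649}{1525} \approx -1.737$)
$V{\left(C,c \right)} = 28 + C$
$\left(l + 6885\right) + V{\left(-63,-123 \right)} = \left(- \frac{2649}{1525} + 6885\right) + \left(28 - 63\right) = \frac{10496976}{1525} - 35 = \frac{10443601}{1525}$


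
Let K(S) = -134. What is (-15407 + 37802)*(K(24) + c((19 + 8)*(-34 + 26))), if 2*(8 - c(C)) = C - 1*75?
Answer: 873405/2 ≈ 4.3670e+5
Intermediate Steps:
c(C) = 91/2 - C/2 (c(C) = 8 - (C - 1*75)/2 = 8 - (C - 75)/2 = 8 - (-75 + C)/2 = 8 + (75/2 - C/2) = 91/2 - C/2)
(-15407 + 37802)*(K(24) + c((19 + 8)*(-34 + 26))) = (-15407 + 37802)*(-134 + (91/2 - (19 + 8)*(-34 + 26)/2)) = 22395*(-134 + (91/2 - 27*(-8)/2)) = 22395*(-134 + (91/2 - ½*(-216))) = 22395*(-134 + (91/2 + 108)) = 22395*(-134 + 307/2) = 22395*(39/2) = 873405/2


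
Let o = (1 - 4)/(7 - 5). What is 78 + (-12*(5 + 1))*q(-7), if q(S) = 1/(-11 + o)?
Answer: 2094/25 ≈ 83.760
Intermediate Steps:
o = -3/2 ≈ -1.5000
q(S) = -2/25 (q(S) = 1/(-11 - 3/2) = 1/(-25/2) = -2/25)
78 + (-12*(5 + 1))*q(-7) = 78 - 12*(5 + 1)*(-2/25) = 78 - 12*6*(-2/25) = 78 - 72*(-2/25) = 78 + 144/25 = 2094/25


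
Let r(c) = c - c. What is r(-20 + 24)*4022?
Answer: 0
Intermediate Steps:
r(c) = 0
r(-20 + 24)*4022 = 0*4022 = 0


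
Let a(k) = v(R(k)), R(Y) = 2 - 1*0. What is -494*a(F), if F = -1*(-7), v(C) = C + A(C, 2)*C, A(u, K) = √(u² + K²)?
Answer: -988 - 1976*√2 ≈ -3782.5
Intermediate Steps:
A(u, K) = √(K² + u²)
R(Y) = 2 (R(Y) = 2 + 0 = 2)
v(C) = C + C*√(4 + C²) (v(C) = C + √(2² + C²)*C = C + √(4 + C²)*C = C + C*√(4 + C²))
F = 7
a(k) = 2 + 4*√2 (a(k) = 2*(1 + √(4 + 2²)) = 2*(1 + √(4 + 4)) = 2*(1 + √8) = 2*(1 + 2*√2) = 2 + 4*√2)
-494*a(F) = -494*(2 + 4*√2) = -988 - 1976*√2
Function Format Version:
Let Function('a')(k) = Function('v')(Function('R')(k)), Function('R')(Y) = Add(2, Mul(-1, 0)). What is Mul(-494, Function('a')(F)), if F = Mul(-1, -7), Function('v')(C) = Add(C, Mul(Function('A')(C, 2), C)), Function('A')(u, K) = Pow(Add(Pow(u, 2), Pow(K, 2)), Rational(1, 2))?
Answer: Add(-988, Mul(-1976, Pow(2, Rational(1, 2)))) ≈ -3782.5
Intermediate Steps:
Function('A')(u, K) = Pow(Add(Pow(K, 2), Pow(u, 2)), Rational(1, 2))
Function('R')(Y) = 2 (Function('R')(Y) = Add(2, 0) = 2)
Function('v')(C) = Add(C, Mul(C, Pow(Add(4, Pow(C, 2)), Rational(1, 2)))) (Function('v')(C) = Add(C, Mul(Pow(Add(Pow(2, 2), Pow(C, 2)), Rational(1, 2)), C)) = Add(C, Mul(Pow(Add(4, Pow(C, 2)), Rational(1, 2)), C)) = Add(C, Mul(C, Pow(Add(4, Pow(C, 2)), Rational(1, 2)))))
F = 7
Function('a')(k) = Add(2, Mul(4, Pow(2, Rational(1, 2)))) (Function('a')(k) = Mul(2, Add(1, Pow(Add(4, Pow(2, 2)), Rational(1, 2)))) = Mul(2, Add(1, Pow(Add(4, 4), Rational(1, 2)))) = Mul(2, Add(1, Pow(8, Rational(1, 2)))) = Mul(2, Add(1, Mul(2, Pow(2, Rational(1, 2))))) = Add(2, Mul(4, Pow(2, Rational(1, 2)))))
Mul(-494, Function('a')(F)) = Mul(-494, Add(2, Mul(4, Pow(2, Rational(1, 2))))) = Add(-988, Mul(-1976, Pow(2, Rational(1, 2))))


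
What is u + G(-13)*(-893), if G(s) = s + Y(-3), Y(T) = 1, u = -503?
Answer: 10213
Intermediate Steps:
G(s) = 1 + s (G(s) = s + 1 = 1 + s)
u + G(-13)*(-893) = -503 + (1 - 13)*(-893) = -503 - 12*(-893) = -503 + 10716 = 10213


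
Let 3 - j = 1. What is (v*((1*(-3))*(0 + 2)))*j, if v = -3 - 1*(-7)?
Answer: -48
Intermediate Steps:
j = 2 (j = 3 - 1*1 = 3 - 1 = 2)
v = 4 (v = -3 + 7 = 4)
(v*((1*(-3))*(0 + 2)))*j = (4*((1*(-3))*(0 + 2)))*2 = (4*(-3*2))*2 = (4*(-6))*2 = -24*2 = -48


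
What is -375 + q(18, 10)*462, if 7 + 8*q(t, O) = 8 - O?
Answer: -3579/4 ≈ -894.75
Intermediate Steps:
q(t, O) = 1/8 - O/8 (q(t, O) = -7/8 + (8 - O)/8 = -7/8 + (1 - O/8) = 1/8 - O/8)
-375 + q(18, 10)*462 = -375 + (1/8 - 1/8*10)*462 = -375 + (1/8 - 5/4)*462 = -375 - 9/8*462 = -375 - 2079/4 = -3579/4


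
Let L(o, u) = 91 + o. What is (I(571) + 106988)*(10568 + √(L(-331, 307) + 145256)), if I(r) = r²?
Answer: 4576250472 + 866058*√36254 ≈ 4.7412e+9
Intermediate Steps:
(I(571) + 106988)*(10568 + √(L(-331, 307) + 145256)) = (571² + 106988)*(10568 + √((91 - 331) + 145256)) = (326041 + 106988)*(10568 + √(-240 + 145256)) = 433029*(10568 + √145016) = 433029*(10568 + 2*√36254) = 4576250472 + 866058*√36254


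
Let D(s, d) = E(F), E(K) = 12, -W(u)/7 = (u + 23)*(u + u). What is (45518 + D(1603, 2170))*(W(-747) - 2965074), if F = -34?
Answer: -479734402980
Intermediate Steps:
W(u) = -14*u*(23 + u) (W(u) = -7*(u + 23)*(u + u) = -7*(23 + u)*2*u = -14*u*(23 + u))
D(s, d) = 12
(45518 + D(1603, 2170))*(W(-747) - 2965074) = (45518 + 12)*(-14*(-747)*(23 - 747) - 2965074) = 45530*(-14*(-747)*(-724) - 2965074) = 45530*(-7571592 - 2965074) = 45530*(-10536666) = -479734402980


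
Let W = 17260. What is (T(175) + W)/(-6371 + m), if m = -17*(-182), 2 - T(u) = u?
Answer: -17087/3277 ≈ -5.2142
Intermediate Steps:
T(u) = 2 - u
m = 3094
(T(175) + W)/(-6371 + m) = ((2 - 1*175) + 17260)/(-6371 + 3094) = ((2 - 175) + 17260)/(-3277) = (-173 + 17260)*(-1/3277) = 17087*(-1/3277) = -17087/3277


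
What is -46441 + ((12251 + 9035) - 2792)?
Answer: -27947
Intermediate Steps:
-46441 + ((12251 + 9035) - 2792) = -46441 + (21286 - 2792) = -46441 + 18494 = -27947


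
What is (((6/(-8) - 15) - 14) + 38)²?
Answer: 1089/16 ≈ 68.063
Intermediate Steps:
(((6/(-8) - 15) - 14) + 38)² = (((6*(-⅛) - 15) - 14) + 38)² = (((-¾ - 15) - 14) + 38)² = ((-63/4 - 14) + 38)² = (-119/4 + 38)² = (33/4)² = 1089/16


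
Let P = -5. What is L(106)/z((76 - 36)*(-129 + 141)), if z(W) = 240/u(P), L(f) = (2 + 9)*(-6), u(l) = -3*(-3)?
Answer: -99/40 ≈ -2.4750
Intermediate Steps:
u(l) = 9
L(f) = -66 (L(f) = 11*(-6) = -66)
z(W) = 80/3 (z(W) = 240/9 = 240*(⅑) = 80/3)
L(106)/z((76 - 36)*(-129 + 141)) = -66/80/3 = -66*3/80 = -99/40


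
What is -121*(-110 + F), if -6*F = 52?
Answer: 43076/3 ≈ 14359.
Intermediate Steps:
F = -26/3 (F = -1/6*52 = -26/3 ≈ -8.6667)
-121*(-110 + F) = -121*(-110 - 26/3) = -121*(-356/3) = 43076/3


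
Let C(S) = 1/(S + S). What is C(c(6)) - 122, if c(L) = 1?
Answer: -243/2 ≈ -121.50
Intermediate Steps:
C(S) = 1/(2*S)
C(c(6)) - 122 = (1/2)/1 - 122 = (1/2)*1 - 122 = 1/2 - 122 = -243/2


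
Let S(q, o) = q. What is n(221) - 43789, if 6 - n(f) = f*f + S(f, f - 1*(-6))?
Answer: -92845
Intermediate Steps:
n(f) = 6 - f - f² (n(f) = 6 - (f*f + f) = 6 - (f² + f) = 6 - (f + f²) = 6 + (-f - f²) = 6 - f - f²)
n(221) - 43789 = (6 - 1*221 - 1*221²) - 43789 = (6 - 221 - 1*48841) - 43789 = (6 - 221 - 48841) - 43789 = -49056 - 43789 = -92845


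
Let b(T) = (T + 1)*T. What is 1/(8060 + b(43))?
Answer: 1/9952 ≈ 0.00010048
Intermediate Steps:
b(T) = T*(1 + T) (b(T) = (1 + T)*T = T*(1 + T))
1/(8060 + b(43)) = 1/(8060 + 43*(1 + 43)) = 1/(8060 + 43*44) = 1/(8060 + 1892) = 1/9952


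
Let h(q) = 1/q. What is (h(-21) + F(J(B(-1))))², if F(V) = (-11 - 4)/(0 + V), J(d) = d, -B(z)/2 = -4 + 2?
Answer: 101761/7056 ≈ 14.422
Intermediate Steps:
B(z) = 4 (B(z) = -2*(-4 + 2) = -2*(-2) = 4)
F(V) = -15/V
(h(-21) + F(J(B(-1))))² = (1/(-21) - 15/4)² = (-1/21 - 15*¼)² = (-1/21 - 15/4)² = (-319/84)² = 101761/7056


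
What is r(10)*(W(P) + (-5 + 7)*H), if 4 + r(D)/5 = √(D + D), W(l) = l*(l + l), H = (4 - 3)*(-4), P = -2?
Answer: 0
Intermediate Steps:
H = -4 (H = 1*(-4) = -4)
W(l) = 2*l² (W(l) = l*(2*l) = 2*l²)
r(D) = -20 + 5*√2*√D (r(D) = -20 + 5*√(D + D) = -20 + 5*√(2*D) = -20 + 5*(√2*√D) = -20 + 5*√2*√D)
r(10)*(W(P) + (-5 + 7)*H) = (-20 + 5*√2*√10)*(2*(-2)² + (-5 + 7)*(-4)) = (-20 + 10*√5)*(2*4 + 2*(-4)) = (-20 + 10*√5)*(8 - 8) = (-20 + 10*√5)*0 = 0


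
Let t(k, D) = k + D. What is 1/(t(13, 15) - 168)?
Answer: -1/140 ≈ -0.0071429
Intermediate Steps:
t(k, D) = D + k
1/(t(13, 15) - 168) = 1/((15 + 13) - 168) = 1/(28 - 168) = 1/(-140) = -1/140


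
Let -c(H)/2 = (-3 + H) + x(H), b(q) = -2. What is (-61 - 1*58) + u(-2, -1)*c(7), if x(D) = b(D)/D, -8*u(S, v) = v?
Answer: -1679/14 ≈ -119.93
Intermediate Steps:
u(S, v) = -v/8
x(D) = -2/D
c(H) = 6 - 2*H + 4/H (c(H) = -2*((-3 + H) - 2/H) = -2*(-3 + H - 2/H) = 6 - 2*H + 4/H)
(-61 - 1*58) + u(-2, -1)*c(7) = (-61 - 1*58) + (-1/8*(-1))*(6 - 2*7 + 4/7) = (-61 - 58) + (6 - 14 + 4*(1/7))/8 = -119 + (6 - 14 + 4/7)/8 = -119 + (1/8)*(-52/7) = -119 - 13/14 = -1679/14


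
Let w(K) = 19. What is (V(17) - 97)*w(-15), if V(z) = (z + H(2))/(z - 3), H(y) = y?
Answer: -25441/14 ≈ -1817.2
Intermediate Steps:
V(z) = (2 + z)/(-3 + z) (V(z) = (z + 2)/(z - 3) = (2 + z)/(-3 + z))
(V(17) - 97)*w(-15) = ((2 + 17)/(-3 + 17) - 97)*19 = (19/14 - 97)*19 = -1339/14*19 = -25441/14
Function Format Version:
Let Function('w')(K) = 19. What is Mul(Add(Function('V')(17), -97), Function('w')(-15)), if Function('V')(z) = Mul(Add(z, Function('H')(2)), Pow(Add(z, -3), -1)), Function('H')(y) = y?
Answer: Rational(-25441, 14) ≈ -1817.2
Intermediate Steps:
Function('V')(z) = Mul(Pow(Add(-3, z), -1), Add(2, z)) (Function('V')(z) = Mul(Add(z, 2), Pow(Add(z, -3), -1)) = Mul(Add(2, z), Pow(Add(-3, z), -1)) = Mul(Pow(Add(-3, z), -1), Add(2, z)))
Mul(Add(Function('V')(17), -97), Function('w')(-15)) = Mul(Add(Mul(Pow(Add(-3, 17), -1), Add(2, 17)), -97), 19) = Mul(Add(Mul(Pow(14, -1), 19), -97), 19) = Mul(Add(Mul(Rational(1, 14), 19), -97), 19) = Mul(Add(Rational(19, 14), -97), 19) = Mul(Rational(-1339, 14), 19) = Rational(-25441, 14)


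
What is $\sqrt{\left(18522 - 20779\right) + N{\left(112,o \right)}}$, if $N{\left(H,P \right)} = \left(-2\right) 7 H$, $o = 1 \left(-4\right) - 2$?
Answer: $15 i \sqrt{17} \approx 61.847 i$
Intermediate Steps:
$o = -6$ ($o = -4 - 2 = -6$)
$N{\left(H,P \right)} = - 14 H$
$\sqrt{\left(18522 - 20779\right) + N{\left(112,o \right)}} = \sqrt{\left(18522 - 20779\right) - 1568} = \sqrt{-2257 - 1568} = \sqrt{-3825} = 15 i \sqrt{17}$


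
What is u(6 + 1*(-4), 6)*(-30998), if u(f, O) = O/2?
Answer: -92994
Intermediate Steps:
u(f, O) = O/2 (u(f, O) = O*(½) = O/2)
u(6 + 1*(-4), 6)*(-30998) = ((½)*6)*(-30998) = 3*(-30998) = -92994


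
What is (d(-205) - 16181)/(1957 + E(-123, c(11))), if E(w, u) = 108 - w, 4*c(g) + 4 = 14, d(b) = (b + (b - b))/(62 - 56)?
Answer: -97291/13128 ≈ -7.4109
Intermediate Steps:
d(b) = b/6 (d(b) = (b + 0)/6 = b*(1/6) = b/6)
c(g) = 5/2 (c(g) = -1 + (1/4)*14 = -1 + 7/2 = 5/2)
(d(-205) - 16181)/(1957 + E(-123, c(11))) = ((1/6)*(-205) - 16181)/(1957 + (108 - 1*(-123))) = (-205/6 - 16181)/(1957 + (108 + 123)) = -97291/(6*(1957 + 231)) = -97291/6/2188 = -97291/6*1/2188 = -97291/13128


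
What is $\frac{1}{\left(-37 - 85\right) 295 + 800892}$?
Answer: $\frac{1}{764902} \approx 1.3074 \cdot 10^{-6}$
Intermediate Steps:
$\frac{1}{\left(-37 - 85\right) 295 + 800892} = \frac{1}{\left(-122\right) 295 + 800892} = \frac{1}{-35990 + 800892} = \frac{1}{764902}$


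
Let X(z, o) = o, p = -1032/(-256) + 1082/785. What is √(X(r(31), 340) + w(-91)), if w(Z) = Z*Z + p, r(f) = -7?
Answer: √340211792130/6280 ≈ 92.878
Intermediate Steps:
p = 135889/25120 (p = -1032*(-1/256) + 1082*(1/785) = 129/32 + 1082/785 = 135889/25120 ≈ 5.4096)
w(Z) = 135889/25120 + Z² (w(Z) = Z*Z + 135889/25120 = Z² + 135889/25120 = 135889/25120 + Z²)
√(X(r(31), 340) + w(-91)) = √(340 + (135889/25120 + (-91)²)) = √(340 + (135889/25120 + 8281)) = √(340 + 208154609/25120) = √(216695409/25120) = √340211792130/6280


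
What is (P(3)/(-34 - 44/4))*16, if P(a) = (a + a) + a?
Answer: -16/5 ≈ -3.2000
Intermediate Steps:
P(a) = 3*a (P(a) = 2*a + a = 3*a)
(P(3)/(-34 - 44/4))*16 = ((3*3)/(-34 - 44/4))*16 = (9/(-34 - 44*1/4))*16 = (9/(-34 - 11))*16 = (9/(-45))*16 = (9*(-1/45))*16 = -1/5*16 = -16/5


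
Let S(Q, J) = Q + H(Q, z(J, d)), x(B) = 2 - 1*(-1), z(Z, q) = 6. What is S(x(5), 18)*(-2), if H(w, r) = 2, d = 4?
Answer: -10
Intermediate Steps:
x(B) = 3 (x(B) = 2 + 1 = 3)
S(Q, J) = 2 + Q (S(Q, J) = Q + 2 = 2 + Q)
S(x(5), 18)*(-2) = (2 + 3)*(-2) = 5*(-2) = -10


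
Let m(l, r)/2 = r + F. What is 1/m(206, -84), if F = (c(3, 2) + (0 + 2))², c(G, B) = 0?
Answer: -1/160 ≈ -0.0062500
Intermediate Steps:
F = 4 (F = (0 + (0 + 2))² = (0 + 2)² = 2² = 4)
m(l, r) = 8 + 2*r (m(l, r) = 2*(r + 4) = 2*(4 + r) = 8 + 2*r)
1/m(206, -84) = 1/(8 + 2*(-84)) = 1/(8 - 168) = 1/(-160) = -1/160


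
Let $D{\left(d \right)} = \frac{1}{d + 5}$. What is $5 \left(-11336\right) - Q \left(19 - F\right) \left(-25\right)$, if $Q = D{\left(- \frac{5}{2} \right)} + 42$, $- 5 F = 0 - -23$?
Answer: $-31664$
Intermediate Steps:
$F = - \frac{23}{5}$ ($F = - \frac{0 - -23}{5} = - \frac{0 + 23}{5} = \left(- \frac{1}{5}\right) 23 = - \frac{23}{5} \approx -4.6$)
$D{\left(d \right)} = \frac{1}{5 + d}$
$Q = \frac{212}{5}$ ($Q = \frac{1}{5 - \frac{5}{2}} + 42 = \frac{1}{\frac{5}{2}} + 42 = \frac{2}{5} + 42 = \frac{212}{5} \approx 42.4$)
$5 \left(-11336\right) - Q \left(19 - F\right) \left(-25\right) = 5 \left(-11336\right) - \frac{212 \left(19 - - \frac{23}{5}\right)}{5} \left(-25\right) = -56680 - \frac{212 \left(19 + \frac{23}{5}\right)}{5} \left(-25\right) = -56680 - \frac{212}{5} \cdot \frac{118}{5} \left(-25\right) = -56680 - \frac{25016}{25} \left(-25\right) = -56680 - -25016 = -56680 + 25016 = -31664$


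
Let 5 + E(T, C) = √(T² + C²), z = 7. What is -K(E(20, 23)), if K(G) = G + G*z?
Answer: 40 - 8*√929 ≈ -203.84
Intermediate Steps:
E(T, C) = -5 + √(C² + T²) (E(T, C) = -5 + √(T² + C²) = -5 + √(C² + T²))
K(G) = 8*G (K(G) = G + G*7 = G + 7*G = 8*G)
-K(E(20, 23)) = -8*(-5 + √(23² + 20²)) = -8*(-5 + √(529 + 400)) = -8*(-5 + √929) = -(-40 + 8*√929) = 40 - 8*√929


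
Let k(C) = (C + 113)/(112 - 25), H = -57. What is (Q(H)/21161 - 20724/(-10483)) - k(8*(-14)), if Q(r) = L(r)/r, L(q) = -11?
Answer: 65517828352/33335113749 ≈ 1.9654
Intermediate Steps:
Q(r) = -11/r
k(C) = 113/87 + C/87 (k(C) = (113 + C)/87 = (113 + C)*(1/87) = 113/87 + C/87)
(Q(H)/21161 - 20724/(-10483)) - k(8*(-14)) = (-11/(-57)/21161 - 20724/(-10483)) - (113/87 + (8*(-14))/87) = (-11*(-1/57)*(1/21161) - 20724*(-1/10483)) - (113/87 + (1/87)*(-112)) = ((11/57)*(1/21161) + 1884/953) - (113/87 - 112/87) = (11/1206177 + 1884/953) - 1*1/87 = 2272447951/1149486681 - 1/87 = 65517828352/33335113749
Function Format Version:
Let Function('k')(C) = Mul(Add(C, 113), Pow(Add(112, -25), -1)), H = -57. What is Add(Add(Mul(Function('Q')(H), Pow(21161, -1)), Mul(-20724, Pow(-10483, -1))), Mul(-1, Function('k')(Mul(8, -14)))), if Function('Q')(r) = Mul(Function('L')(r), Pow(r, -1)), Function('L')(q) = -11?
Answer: Rational(65517828352, 33335113749) ≈ 1.9654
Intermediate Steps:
Function('Q')(r) = Mul(-11, Pow(r, -1))
Function('k')(C) = Add(Rational(113, 87), Mul(Rational(1, 87), C)) (Function('k')(C) = Mul(Add(113, C), Pow(87, -1)) = Mul(Add(113, C), Rational(1, 87)) = Add(Rational(113, 87), Mul(Rational(1, 87), C)))
Add(Add(Mul(Function('Q')(H), Pow(21161, -1)), Mul(-20724, Pow(-10483, -1))), Mul(-1, Function('k')(Mul(8, -14)))) = Add(Add(Mul(Mul(-11, Pow(-57, -1)), Pow(21161, -1)), Mul(-20724, Pow(-10483, -1))), Mul(-1, Add(Rational(113, 87), Mul(Rational(1, 87), Mul(8, -14))))) = Add(Add(Mul(Mul(-11, Rational(-1, 57)), Rational(1, 21161)), Mul(-20724, Rational(-1, 10483))), Mul(-1, Add(Rational(113, 87), Mul(Rational(1, 87), -112)))) = Add(Add(Mul(Rational(11, 57), Rational(1, 21161)), Rational(1884, 953)), Mul(-1, Add(Rational(113, 87), Rational(-112, 87)))) = Add(Add(Rational(11, 1206177), Rational(1884, 953)), Mul(-1, Rational(1, 87))) = Add(Rational(2272447951, 1149486681), Rational(-1, 87)) = Rational(65517828352, 33335113749)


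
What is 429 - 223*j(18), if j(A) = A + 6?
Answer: -4923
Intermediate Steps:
j(A) = 6 + A
429 - 223*j(18) = 429 - 223*(6 + 18) = 429 - 223*24 = 429 - 5352 = -4923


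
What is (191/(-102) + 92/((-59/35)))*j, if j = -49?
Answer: 16645741/6018 ≈ 2766.0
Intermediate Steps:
(191/(-102) + 92/((-59/35)))*j = (191/(-102) + 92/((-59/35)))*(-49) = (191*(-1/102) + 92/((-59*1/35)))*(-49) = (-191/102 + 92/(-59/35))*(-49) = (-191/102 + 92*(-35/59))*(-49) = (-191/102 - 3220/59)*(-49) = -339709/6018*(-49) = 16645741/6018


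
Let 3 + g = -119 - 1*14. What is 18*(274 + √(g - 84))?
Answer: 4932 + 36*I*√55 ≈ 4932.0 + 266.98*I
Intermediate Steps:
g = -136 (g = -3 + (-119 - 1*14) = -3 + (-119 - 14) = -3 - 133 = -136)
18*(274 + √(g - 84)) = 18*(274 + √(-136 - 84)) = 18*(274 + √(-220)) = 18*(274 + 2*I*√55) = 4932 + 36*I*√55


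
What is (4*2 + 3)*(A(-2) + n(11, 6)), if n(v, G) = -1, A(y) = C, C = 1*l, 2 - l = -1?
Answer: 22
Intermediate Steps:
l = 3 (l = 2 - 1*(-1) = 2 + 1 = 3)
C = 3 (C = 1*3 = 3)
A(y) = 3
(4*2 + 3)*(A(-2) + n(11, 6)) = (4*2 + 3)*(3 - 1) = (8 + 3)*2 = 11*2 = 22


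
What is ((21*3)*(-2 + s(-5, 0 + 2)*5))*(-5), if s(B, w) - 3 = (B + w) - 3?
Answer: 5355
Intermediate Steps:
s(B, w) = B + w (s(B, w) = 3 + ((B + w) - 3) = 3 + (-3 + B + w) = B + w)
((21*3)*(-2 + s(-5, 0 + 2)*5))*(-5) = ((21*3)*(-2 + (-5 + (0 + 2))*5))*(-5) = (63*(-2 + (-5 + 2)*5))*(-5) = (63*(-2 - 3*5))*(-5) = (63*(-2 - 15))*(-5) = (63*(-17))*(-5) = -1071*(-5) = 5355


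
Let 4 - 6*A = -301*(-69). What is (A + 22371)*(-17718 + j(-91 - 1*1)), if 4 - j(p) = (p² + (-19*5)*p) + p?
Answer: -1975696393/3 ≈ -6.5857e+8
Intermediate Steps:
A = -20765/6 (A = ⅔ - (-301)*(-69)/6 = ⅔ - ⅙*20769 = ⅔ - 6923/2 = -20765/6 ≈ -3460.8)
j(p) = 4 - p² + 94*p (j(p) = 4 - ((p² + (-19*5)*p) + p) = 4 - ((p² - 95*p) + p) = 4 - (p² - 94*p) = 4 + (-p² + 94*p) = 4 - p² + 94*p)
(A + 22371)*(-17718 + j(-91 - 1*1)) = (-20765/6 + 22371)*(-17718 + (4 - (-91 - 1*1)² + 94*(-91 - 1*1))) = 113461*(-17718 + (4 - (-91 - 1)² + 94*(-91 - 1)))/6 = 113461*(-17718 + (4 - 1*(-92)² + 94*(-92)))/6 = 113461*(-17718 + (4 - 1*8464 - 8648))/6 = 113461*(-17718 + (4 - 8464 - 8648))/6 = 113461*(-17718 - 17108)/6 = (113461/6)*(-34826) = -1975696393/3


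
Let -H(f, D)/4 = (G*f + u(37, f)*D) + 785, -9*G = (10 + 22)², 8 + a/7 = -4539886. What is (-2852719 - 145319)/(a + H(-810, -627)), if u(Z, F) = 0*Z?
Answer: 1499019/16075519 ≈ 0.093249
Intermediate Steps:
u(Z, F) = 0
a = -31779258 (a = -56 + 7*(-4539886) = -56 - 31779202 = -31779258)
G = -1024/9 (G = -(10 + 22)²/9 = -⅑*32² = -⅑*1024 = -1024/9 ≈ -113.78)
H(f, D) = -3140 + 4096*f/9 (H(f, D) = -4*((-1024*f/9 + 0*D) + 785) = -4*((-1024*f/9 + 0) + 785) = -4*(-1024*f/9 + 785) = -4*(785 - 1024*f/9) = -3140 + 4096*f/9)
(-2852719 - 145319)/(a + H(-810, -627)) = (-2852719 - 145319)/(-31779258 + (-3140 + (4096/9)*(-810))) = -2998038/(-31779258 + (-3140 - 368640)) = -2998038/(-31779258 - 371780) = -2998038/(-32151038) = -2998038*(-1/32151038) = 1499019/16075519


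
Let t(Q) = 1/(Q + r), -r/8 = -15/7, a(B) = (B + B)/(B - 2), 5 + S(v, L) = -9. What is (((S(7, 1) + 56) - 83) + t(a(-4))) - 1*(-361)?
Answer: 124181/388 ≈ 320.05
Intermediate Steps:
S(v, L) = -14 (S(v, L) = -5 - 9 = -14)
a(B) = 2*B/(-2 + B) (a(B) = (2*B)/(-2 + B) = 2*B/(-2 + B))
r = 120/7 (r = -(-120)/7 = -8*(-15/7) = 120/7 ≈ 17.143)
t(Q) = 1/(120/7 + Q) (t(Q) = 1/(Q + 120/7) = 1/(120/7 + Q))
(((S(7, 1) + 56) - 83) + t(a(-4))) - 1*(-361) = (((-14 + 56) - 83) + 7/(120 + 7*(2*(-4)/(-2 - 4)))) - 1*(-361) = ((42 - 83) + 7/(120 + 7*(2*(-4)/(-6)))) + 361 = (-41 + 7/(120 + 7*(2*(-4)*(-1/6)))) + 361 = (-41 + 7/(120 + 7*(4/3))) + 361 = (-41 + 7/(120 + 28/3)) + 361 = (-41 + 7/(388/3)) + 361 = (-41 + 7*(3/388)) + 361 = (-41 + 21/388) + 361 = -15887/388 + 361 = 124181/388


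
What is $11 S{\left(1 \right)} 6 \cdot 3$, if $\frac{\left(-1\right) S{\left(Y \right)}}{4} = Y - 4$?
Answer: $2376$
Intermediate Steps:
$S{\left(Y \right)} = 16 - 4 Y$ ($S{\left(Y \right)} = - 4 \left(Y - 4\right) = - 4 \left(-4 + Y\right) = 16 - 4 Y$)
$11 S{\left(1 \right)} 6 \cdot 3 = 11 \left(16 - 4\right) 6 \cdot 3 = 11 \left(16 - 4\right) 18 = 11 \cdot 12 \cdot 18 = 132 \cdot 18 = 2376$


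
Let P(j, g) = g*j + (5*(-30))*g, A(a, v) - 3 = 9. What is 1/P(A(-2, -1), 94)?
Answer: -1/12972 ≈ -7.7089e-5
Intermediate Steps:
A(a, v) = 12 (A(a, v) = 3 + 9 = 12)
P(j, g) = -150*g + g*j (P(j, g) = g*j - 150*g = -150*g + g*j)
1/P(A(-2, -1), 94) = 1/(94*(-150 + 12)) = 1/(94*(-138)) = 1/(-12972) = -1/12972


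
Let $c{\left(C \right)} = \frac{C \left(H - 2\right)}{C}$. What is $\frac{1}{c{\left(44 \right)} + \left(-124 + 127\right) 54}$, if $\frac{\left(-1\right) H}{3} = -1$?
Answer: $\frac{1}{163} \approx 0.006135$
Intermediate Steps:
$H = 3$ ($H = \left(-3\right) \left(-1\right) = 3$)
$c{\left(C \right)} = 1$ ($c{\left(C \right)} = \frac{C \left(3 - 2\right)}{C} = \frac{C 1}{C} = \frac{C}{C} = 1$)
$\frac{1}{c{\left(44 \right)} + \left(-124 + 127\right) 54} = \frac{1}{1 + \left(-124 + 127\right) 54} = \frac{1}{1 + 3 \cdot 54} = \frac{1}{1 + 162} = \frac{1}{163}$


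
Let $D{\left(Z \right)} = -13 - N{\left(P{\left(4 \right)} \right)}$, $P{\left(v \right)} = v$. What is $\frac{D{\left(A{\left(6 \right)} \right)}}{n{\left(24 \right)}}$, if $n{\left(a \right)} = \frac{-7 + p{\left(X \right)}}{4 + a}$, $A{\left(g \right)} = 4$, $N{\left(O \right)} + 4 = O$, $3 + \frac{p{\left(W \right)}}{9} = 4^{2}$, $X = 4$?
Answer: $- \frac{182}{55} \approx -3.3091$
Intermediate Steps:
$p{\left(W \right)} = 117$ ($p{\left(W \right)} = -27 + 9 \cdot 4^{2} = -27 + 9 \cdot 16 = -27 + 144 = 117$)
$N{\left(O \right)} = -4 + O$
$n{\left(a \right)} = \frac{110}{4 + a}$ ($n{\left(a \right)} = \frac{-7 + 117}{4 + a} = \frac{110}{4 + a}$)
$D{\left(Z \right)} = -13$ ($D{\left(Z \right)} = -13 - \left(-4 + 4\right) = -13 - 0 = -13 + 0 = -13$)
$\frac{D{\left(A{\left(6 \right)} \right)}}{n{\left(24 \right)}} = - \frac{13}{110 \frac{1}{4 + 24}} = - \frac{13}{110 \cdot \frac{1}{28}} = - \frac{13}{\frac{55}{14}} = \left(-13\right) \frac{14}{55} = - \frac{182}{55}$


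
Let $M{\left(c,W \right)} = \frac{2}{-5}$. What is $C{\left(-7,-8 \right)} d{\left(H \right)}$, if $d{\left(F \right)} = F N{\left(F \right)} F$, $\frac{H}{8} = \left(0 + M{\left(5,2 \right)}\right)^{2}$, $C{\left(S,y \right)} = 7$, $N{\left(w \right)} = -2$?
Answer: $- \frac{14336}{625} \approx -22.938$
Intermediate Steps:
$M{\left(c,W \right)} = - \frac{2}{5}$ ($M{\left(c,W \right)} = 2 \left(- \frac{1}{5}\right) = - \frac{2}{5}$)
$H = \frac{32}{25}$ ($H = 8 \left(0 - \frac{2}{5}\right)^{2} = 8 \left(- \frac{2}{5}\right)^{2} = 8 \cdot \frac{4}{25} = \frac{32}{25} \approx 1.28$)
$d{\left(F \right)} = - 2 F^{2}$ ($d{\left(F \right)} = F \left(-2\right) F = - 2 F F = - 2 F^{2}$)
$C{\left(-7,-8 \right)} d{\left(H \right)} = 7 \left(- 2 \left(\frac{32}{25}\right)^{2}\right) = 7 \left(\left(-2\right) \frac{1024}{625}\right) = 7 \left(- \frac{2048}{625}\right) = - \frac{14336}{625}$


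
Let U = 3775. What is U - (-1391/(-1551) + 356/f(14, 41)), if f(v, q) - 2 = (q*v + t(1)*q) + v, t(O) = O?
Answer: 3693090898/978681 ≈ 3773.5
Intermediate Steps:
f(v, q) = 2 + q + v + q*v (f(v, q) = 2 + ((q*v + 1*q) + v) = 2 + ((q*v + q) + v) = 2 + ((q + q*v) + v) = 2 + (q + v + q*v) = 2 + q + v + q*v)
U - (-1391/(-1551) + 356/f(14, 41)) = 3775 - (-1391/(-1551) + 356/(2 + 41 + 14 + 41*14)) = 3775 - (-1391*(-1/1551) + 356/(2 + 41 + 14 + 574)) = 3775 - (1391/1551 + 356/631) = 3775 - 1*1429877/978681 = 3775 - 1429877/978681 = 3693090898/978681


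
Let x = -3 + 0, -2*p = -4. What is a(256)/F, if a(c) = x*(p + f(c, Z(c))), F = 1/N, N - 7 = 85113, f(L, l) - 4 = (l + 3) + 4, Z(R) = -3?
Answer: -2553600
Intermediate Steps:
p = 2 (p = -½*(-4) = 2)
f(L, l) = 11 + l (f(L, l) = 4 + ((l + 3) + 4) = 4 + ((3 + l) + 4) = 4 + (7 + l) = 11 + l)
N = 85120 (N = 7 + 85113 = 85120)
x = -3
F = 1/85120 ≈ 1.1748e-5
a(c) = -30 (a(c) = -3*(2 + (11 - 3)) = -3*(2 + 8) = -3*10 = -30)
a(256)/F = -30/1/85120 = -30*85120 = -2553600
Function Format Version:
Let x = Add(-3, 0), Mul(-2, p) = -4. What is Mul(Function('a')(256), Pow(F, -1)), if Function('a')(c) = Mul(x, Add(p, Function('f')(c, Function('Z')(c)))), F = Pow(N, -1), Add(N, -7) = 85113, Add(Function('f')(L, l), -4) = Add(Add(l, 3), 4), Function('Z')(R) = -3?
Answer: -2553600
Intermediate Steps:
p = 2 (p = Mul(Rational(-1, 2), -4) = 2)
Function('f')(L, l) = Add(11, l) (Function('f')(L, l) = Add(4, Add(Add(l, 3), 4)) = Add(4, Add(Add(3, l), 4)) = Add(4, Add(7, l)) = Add(11, l))
N = 85120 (N = Add(7, 85113) = 85120)
x = -3
F = Rational(1, 85120) (F = Pow(85120, -1) = Rational(1, 85120) ≈ 1.1748e-5)
Function('a')(c) = -30 (Function('a')(c) = Mul(-3, Add(2, Add(11, -3))) = Mul(-3, Add(2, 8)) = Mul(-3, 10) = -30)
Mul(Function('a')(256), Pow(F, -1)) = Mul(-30, Pow(Rational(1, 85120), -1)) = Mul(-30, 85120) = -2553600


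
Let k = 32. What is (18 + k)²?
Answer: 2500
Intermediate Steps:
(18 + k)² = (18 + 32)² = 50² = 2500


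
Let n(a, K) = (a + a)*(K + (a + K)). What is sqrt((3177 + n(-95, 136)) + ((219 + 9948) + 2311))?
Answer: 5*I*sqrt(719) ≈ 134.07*I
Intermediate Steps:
n(a, K) = 2*a*(a + 2*K) (n(a, K) = (2*a)*(K + (K + a)) = (2*a)*(a + 2*K) = 2*a*(a + 2*K))
sqrt((3177 + n(-95, 136)) + ((219 + 9948) + 2311)) = sqrt((3177 + 2*(-95)*(-95 + 2*136)) + ((219 + 9948) + 2311)) = sqrt((3177 + 2*(-95)*(-95 + 272)) + (10167 + 2311)) = sqrt((3177 + 2*(-95)*177) + 12478) = sqrt((3177 - 33630) + 12478) = sqrt(-30453 + 12478) = sqrt(-17975) = 5*I*sqrt(719)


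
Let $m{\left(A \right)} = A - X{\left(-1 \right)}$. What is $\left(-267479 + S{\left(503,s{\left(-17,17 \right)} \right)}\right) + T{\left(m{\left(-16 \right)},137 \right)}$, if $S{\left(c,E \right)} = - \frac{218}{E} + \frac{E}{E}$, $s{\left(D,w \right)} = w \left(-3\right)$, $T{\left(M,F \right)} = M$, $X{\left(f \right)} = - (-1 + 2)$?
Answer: $- \frac{13641925}{51} \approx -2.6749 \cdot 10^{5}$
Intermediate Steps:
$X{\left(f \right)} = -1$ ($X{\left(f \right)} = \left(-1\right) 1 = -1$)
$m{\left(A \right)} = 1 + A$ ($m{\left(A \right)} = A - -1 = A + 1 = 1 + A$)
$s{\left(D,w \right)} = - 3 w$
$S{\left(c,E \right)} = 1 - \frac{218}{E}$ ($S{\left(c,E \right)} = - \frac{218}{E} + 1 = 1 - \frac{218}{E}$)
$\left(-267479 + S{\left(503,s{\left(-17,17 \right)} \right)}\right) + T{\left(m{\left(-16 \right)},137 \right)} = \left(-267479 + \frac{-218 - 51}{\left(-3\right) 17}\right) + \left(1 - 16\right) = \left(-267479 + \frac{-218 - 51}{-51}\right) - 15 = \left(-267479 - - \frac{269}{51}\right) - 15 = \left(-267479 + \frac{269}{51}\right) - 15 = - \frac{13641160}{51} - 15 = - \frac{13641925}{51}$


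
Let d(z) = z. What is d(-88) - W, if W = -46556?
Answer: 46468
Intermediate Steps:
d(-88) - W = -88 - 1*(-46556) = -88 + 46556 = 46468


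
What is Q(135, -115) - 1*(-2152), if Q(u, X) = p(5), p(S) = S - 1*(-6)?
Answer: 2163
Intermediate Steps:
p(S) = 6 + S (p(S) = S + 6 = 6 + S)
Q(u, X) = 11 (Q(u, X) = 6 + 5 = 11)
Q(135, -115) - 1*(-2152) = 11 - 1*(-2152) = 11 + 2152 = 2163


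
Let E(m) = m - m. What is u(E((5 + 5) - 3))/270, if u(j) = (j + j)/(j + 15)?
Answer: 0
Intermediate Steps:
E(m) = 0
u(j) = 2*j/(15 + j) (u(j) = (2*j)/(15 + j) = 2*j/(15 + j))
u(E((5 + 5) - 3))/270 = (2*0/(15 + 0))/270 = (2*0/15)*(1/270) = (2*0*(1/15))*(1/270) = 0*(1/270) = 0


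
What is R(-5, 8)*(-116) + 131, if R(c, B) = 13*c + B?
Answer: 6743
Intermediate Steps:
R(c, B) = B + 13*c
R(-5, 8)*(-116) + 131 = (8 + 13*(-5))*(-116) + 131 = (8 - 65)*(-116) + 131 = -57*(-116) + 131 = 6612 + 131 = 6743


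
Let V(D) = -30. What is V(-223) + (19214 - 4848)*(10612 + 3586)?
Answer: 203968438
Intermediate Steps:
V(-223) + (19214 - 4848)*(10612 + 3586) = -30 + (19214 - 4848)*(10612 + 3586) = -30 + 14366*14198 = -30 + 203968468 = 203968438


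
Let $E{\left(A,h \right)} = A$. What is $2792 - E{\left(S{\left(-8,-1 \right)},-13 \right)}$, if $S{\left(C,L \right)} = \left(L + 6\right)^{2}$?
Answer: $2767$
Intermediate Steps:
$S{\left(C,L \right)} = \left(6 + L\right)^{2}$
$2792 - E{\left(S{\left(-8,-1 \right)},-13 \right)} = 2792 - \left(6 - 1\right)^{2} = 2792 - 5^{2} = 2792 - 25 = 2767$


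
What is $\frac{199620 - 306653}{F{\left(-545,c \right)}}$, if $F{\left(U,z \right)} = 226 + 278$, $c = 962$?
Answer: $- \frac{107033}{504} \approx -212.37$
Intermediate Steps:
$F{\left(U,z \right)} = 504$
$\frac{199620 - 306653}{F{\left(-545,c \right)}} = \frac{199620 - 306653}{504} = \left(-107033\right) \frac{1}{504} = - \frac{107033}{504}$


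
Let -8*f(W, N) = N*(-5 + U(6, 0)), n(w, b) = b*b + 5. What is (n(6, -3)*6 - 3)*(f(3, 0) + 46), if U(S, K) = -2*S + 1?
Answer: 3726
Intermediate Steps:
n(w, b) = 5 + b**2 (n(w, b) = b**2 + 5 = 5 + b**2)
U(S, K) = 1 - 2*S
f(W, N) = 2*N (f(W, N) = -N*(-5 + (1 - 2*6))/8 = -N*(-5 + (1 - 12))/8 = -N*(-5 - 11)/8 = -N*(-16)/8 = -(-2)*N = 2*N)
(n(6, -3)*6 - 3)*(f(3, 0) + 46) = ((5 + (-3)**2)*6 - 3)*(2*0 + 46) = ((5 + 9)*6 - 3)*(0 + 46) = (14*6 - 3)*46 = (84 - 3)*46 = 81*46 = 3726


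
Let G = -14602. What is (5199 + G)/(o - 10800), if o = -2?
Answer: 9403/10802 ≈ 0.87049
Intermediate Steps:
(5199 + G)/(o - 10800) = (5199 - 14602)/(-2 - 10800) = -9403/(-10802) = -9403*(-1/10802) = 9403/10802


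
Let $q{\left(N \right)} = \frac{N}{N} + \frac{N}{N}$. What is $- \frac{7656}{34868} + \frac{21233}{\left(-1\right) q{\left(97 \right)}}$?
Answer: $- \frac{185091889}{17434} \approx -10617.0$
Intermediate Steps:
$q{\left(N \right)} = 2$ ($q{\left(N \right)} = 1 + 1 = 2$)
$- \frac{7656}{34868} + \frac{21233}{\left(-1\right) q{\left(97 \right)}} = - \frac{7656}{34868} + \frac{21233}{\left(-1\right) 2} = \left(-7656\right) \frac{1}{34868} + \frac{21233}{-2} = - \frac{1914}{8717} + 21233 \left(- \frac{1}{2}\right) = - \frac{1914}{8717} - \frac{21233}{2} = - \frac{185091889}{17434}$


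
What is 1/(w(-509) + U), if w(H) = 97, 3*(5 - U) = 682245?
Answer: -1/227313 ≈ -4.3992e-6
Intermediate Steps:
U = -227410 (U = 5 - 1/3*682245 = 5 - 227415 = -227410)
1/(w(-509) + U) = 1/(97 - 227410) = 1/(-227313) = -1/227313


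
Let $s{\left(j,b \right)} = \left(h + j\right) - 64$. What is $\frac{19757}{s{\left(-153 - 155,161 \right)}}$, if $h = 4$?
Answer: $- \frac{859}{16} \approx -53.688$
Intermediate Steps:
$s{\left(j,b \right)} = -60 + j$ ($s{\left(j,b \right)} = \left(4 + j\right) - 64 = -60 + j$)
$\frac{19757}{s{\left(-153 - 155,161 \right)}} = \frac{19757}{-60 - 308} = \frac{19757}{-368} = 19757 \left(- \frac{1}{368}\right) = - \frac{859}{16}$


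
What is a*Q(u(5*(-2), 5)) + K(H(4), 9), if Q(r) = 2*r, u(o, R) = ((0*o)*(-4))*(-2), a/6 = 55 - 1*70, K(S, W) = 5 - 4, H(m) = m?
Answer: 1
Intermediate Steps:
K(S, W) = 1
a = -90 (a = 6*(55 - 1*70) = 6*(55 - 70) = 6*(-15) = -90)
u(o, R) = 0 (u(o, R) = (0*(-4))*(-2) = 0*(-2) = 0)
a*Q(u(5*(-2), 5)) + K(H(4), 9) = -180*0 + 1 = -90*0 + 1 = 0 + 1 = 1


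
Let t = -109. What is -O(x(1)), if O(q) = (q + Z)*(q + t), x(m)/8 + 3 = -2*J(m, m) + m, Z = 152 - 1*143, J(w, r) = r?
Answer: -3243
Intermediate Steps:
Z = 9 (Z = 152 - 143 = 9)
x(m) = -24 - 8*m (x(m) = -24 + 8*(-2*m + m) = -24 + 8*(-m) = -24 - 8*m)
O(q) = (-109 + q)*(9 + q) (O(q) = (q + 9)*(q - 109) = (9 + q)*(-109 + q) = (-109 + q)*(9 + q))
-O(x(1)) = -(-981 + (-24 - 8*1)² - 100*(-24 - 8*1)) = -(-981 + (-24 - 8)² - 100*(-24 - 8)) = -(-981 + (-32)² - 100*(-32)) = -(-981 + 1024 + 3200) = -1*3243 = -3243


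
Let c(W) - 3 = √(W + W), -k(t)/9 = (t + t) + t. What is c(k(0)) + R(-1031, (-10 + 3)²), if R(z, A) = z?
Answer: -1028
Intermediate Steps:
k(t) = -27*t (k(t) = -9*((t + t) + t) = -9*(2*t + t) = -27*t)
c(W) = 3 + √2*√W (c(W) = 3 + √(W + W) = 3 + √(2*W) = 3 + √2*√W)
c(k(0)) + R(-1031, (-10 + 3)²) = (3 + √2*√(-27*0)) - 1031 = (3 + √2*√0) - 1031 = (3 + √2*0) - 1031 = (3 + 0) - 1031 = 3 - 1031 = -1028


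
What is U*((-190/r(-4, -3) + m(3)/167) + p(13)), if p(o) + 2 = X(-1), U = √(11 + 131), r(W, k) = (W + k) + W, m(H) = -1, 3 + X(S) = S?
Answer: 20697*√142/1837 ≈ 134.26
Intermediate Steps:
X(S) = -3 + S
r(W, k) = k + 2*W
U = √142 ≈ 11.916
p(o) = -6 (p(o) = -2 + (-3 - 1) = -2 - 4 = -6)
U*((-190/r(-4, -3) + m(3)/167) + p(13)) = √142*((-190/(-3 + 2*(-4)) - 1/167) - 6) = √142*((-190/(-3 - 8) - 1*1/167) - 6) = √142*((-190/(-11) - 1/167) - 6) = √142*((-190*(-1/11) - 1/167) - 6) = √142*((190/11 - 1/167) - 6) = √142*(31719/1837 - 6) = √142*(20697/1837) = 20697*√142/1837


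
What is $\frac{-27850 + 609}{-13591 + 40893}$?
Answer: $- \frac{27241}{27302} \approx -0.99777$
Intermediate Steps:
$\frac{-27850 + 609}{-13591 + 40893} = - \frac{27241}{27302}$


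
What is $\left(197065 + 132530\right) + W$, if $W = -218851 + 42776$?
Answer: $153520$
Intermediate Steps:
$W = -176075$
$\left(197065 + 132530\right) + W = \left(197065 + 132530\right) - 176075 = 329595 - 176075 = 153520$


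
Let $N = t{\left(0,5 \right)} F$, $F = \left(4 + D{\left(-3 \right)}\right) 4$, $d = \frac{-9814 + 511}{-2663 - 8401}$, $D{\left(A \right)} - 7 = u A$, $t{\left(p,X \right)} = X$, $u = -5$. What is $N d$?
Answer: $\frac{201565}{461} \approx 437.23$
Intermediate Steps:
$D{\left(A \right)} = 7 - 5 A$
$d = \frac{3101}{3688}$ ($d = - \frac{9303}{-11064} = \left(-9303\right) \left(- \frac{1}{11064}\right) = \frac{3101}{3688} \approx 0.84084$)
$F = 104$ ($F = \left(4 + \left(7 - -15\right)\right) 4 = \left(4 + \left(7 + 15\right)\right) 4 = \left(4 + 22\right) 4 = 26 \cdot 4 = 104$)
$N = 520$ ($N = 5 \cdot 104 = 520$)
$N d = 520 \cdot \frac{3101}{3688} = \frac{201565}{461}$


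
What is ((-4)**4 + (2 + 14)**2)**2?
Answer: 262144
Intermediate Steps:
((-4)**4 + (2 + 14)**2)**2 = (256 + 16**2)**2 = (256 + 256)**2 = 512**2 = 262144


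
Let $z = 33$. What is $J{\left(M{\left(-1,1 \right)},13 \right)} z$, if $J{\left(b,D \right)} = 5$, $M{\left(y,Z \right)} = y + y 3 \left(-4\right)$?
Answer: $165$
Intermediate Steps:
$M{\left(y,Z \right)} = - 11 y$ ($M{\left(y,Z \right)} = y + 3 y \left(-4\right) = y - 12 y = - 11 y$)
$J{\left(M{\left(-1,1 \right)},13 \right)} z = 5 \cdot 33 = 165$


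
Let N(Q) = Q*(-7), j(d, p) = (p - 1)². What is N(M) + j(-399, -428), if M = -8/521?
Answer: 95885417/521 ≈ 1.8404e+5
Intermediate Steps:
M = -8/521 (M = -8*1/521 = -8/521 ≈ -0.015355)
j(d, p) = (-1 + p)²
N(Q) = -7*Q
N(M) + j(-399, -428) = -7*(-8/521) + (-1 - 428)² = 56/521 + (-429)² = 56/521 + 184041 = 95885417/521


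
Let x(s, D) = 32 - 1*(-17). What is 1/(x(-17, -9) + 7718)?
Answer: 1/7767 ≈ 0.00012875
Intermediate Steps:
x(s, D) = 49 (x(s, D) = 32 + 17 = 49)
1/(x(-17, -9) + 7718) = 1/(49 + 7718) = 1/7767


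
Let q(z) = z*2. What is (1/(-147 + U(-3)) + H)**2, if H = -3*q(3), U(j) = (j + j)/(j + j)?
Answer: 6911641/21316 ≈ 324.25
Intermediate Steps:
q(z) = 2*z
U(j) = 1 (U(j) = (2*j)/((2*j)) = (2*j)*(1/(2*j)) = 1)
H = -18 (H = -6*3 = -3*6 = -18)
(1/(-147 + U(-3)) + H)**2 = (1/(-147 + 1) - 18)**2 = (1/(-146) - 18)**2 = (-1/146 - 18)**2 = (-2629/146)**2 = 6911641/21316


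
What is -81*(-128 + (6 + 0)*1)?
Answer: 9882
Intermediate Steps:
-81*(-128 + (6 + 0)*1) = -81*(-128 + 6*1) = -81*(-128 + 6) = -81*(-122) = 9882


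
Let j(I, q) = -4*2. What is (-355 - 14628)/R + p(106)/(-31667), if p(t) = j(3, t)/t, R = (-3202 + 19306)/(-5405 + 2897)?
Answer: 477787928115/204758822 ≈ 2333.4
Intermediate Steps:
j(I, q) = -8
R = -122/19 (R = 16104/(-2508) = 16104*(-1/2508) = -122/19 ≈ -6.4211)
p(t) = -8/t
(-355 - 14628)/R + p(106)/(-31667) = (-355 - 14628)/(-122/19) - 8/106/(-31667) = -14983*(-19/122) - 8*1/106*(-1/31667) = 284677/122 - 4/53*(-1/31667) = 284677/122 + 4/1678351 = 477787928115/204758822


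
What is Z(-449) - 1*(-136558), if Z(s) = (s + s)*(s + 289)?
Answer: 280238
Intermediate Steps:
Z(s) = 2*s*(289 + s) (Z(s) = (2*s)*(289 + s) = 2*s*(289 + s))
Z(-449) - 1*(-136558) = 2*(-449)*(289 - 449) - 1*(-136558) = 2*(-449)*(-160) + 136558 = 143680 + 136558 = 280238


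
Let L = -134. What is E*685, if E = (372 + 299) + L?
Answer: 367845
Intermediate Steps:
E = 537 (E = (372 + 299) - 134 = 671 - 134 = 537)
E*685 = 537*685 = 367845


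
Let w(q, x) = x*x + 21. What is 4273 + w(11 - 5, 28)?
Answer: 5078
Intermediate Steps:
w(q, x) = 21 + x² (w(q, x) = x² + 21 = 21 + x²)
4273 + w(11 - 5, 28) = 4273 + (21 + 28²) = 4273 + (21 + 784) = 4273 + 805 = 5078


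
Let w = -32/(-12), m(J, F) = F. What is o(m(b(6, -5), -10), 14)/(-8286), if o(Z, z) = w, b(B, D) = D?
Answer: -4/12429 ≈ -0.00032183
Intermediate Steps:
w = 8/3 (w = -32*(-1/12) = 8/3 ≈ 2.6667)
o(Z, z) = 8/3
o(m(b(6, -5), -10), 14)/(-8286) = (8/3)/(-8286) = (8/3)*(-1/8286) = -4/12429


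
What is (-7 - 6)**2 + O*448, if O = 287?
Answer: 128745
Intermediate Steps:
(-7 - 6)**2 + O*448 = (-7 - 6)**2 + 287*448 = (-13)**2 + 128576 = 169 + 128576 = 128745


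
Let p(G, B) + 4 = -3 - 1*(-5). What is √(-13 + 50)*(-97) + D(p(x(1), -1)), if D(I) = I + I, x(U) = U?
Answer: -4 - 97*√37 ≈ -594.03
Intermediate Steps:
p(G, B) = -2 (p(G, B) = -4 + (-3 - 1*(-5)) = -4 + (-3 + 5) = -4 + 2 = -2)
D(I) = 2*I
√(-13 + 50)*(-97) + D(p(x(1), -1)) = √(-13 + 50)*(-97) + 2*(-2) = √37*(-97) - 4 = -97*√37 - 4 = -4 - 97*√37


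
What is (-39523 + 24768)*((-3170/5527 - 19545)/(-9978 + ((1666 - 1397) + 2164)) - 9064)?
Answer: 1115099635690625/8340243 ≈ 1.3370e+8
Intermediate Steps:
(-39523 + 24768)*((-3170/5527 - 19545)/(-9978 + ((1666 - 1397) + 2164)) - 9064) = -14755*((-3170*1/5527 - 19545)/(-9978 + (269 + 2164)) - 9064) = -14755*((-3170/5527 - 19545)/(-9978 + 2433) - 9064) = -14755*(-108028385/5527/(-7545) - 9064) = -14755*(-108028385/5527*(-1/7545) - 9064) = -14755*(21605677/8340243 - 9064) = -14755*(-75574356875/8340243) = 1115099635690625/8340243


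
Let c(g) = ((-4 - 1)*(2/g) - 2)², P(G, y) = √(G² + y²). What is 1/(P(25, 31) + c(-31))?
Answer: -99944/56053565 + 923521*√1586/1457392690 ≈ 0.023453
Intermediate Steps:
c(g) = (-2 - 10/g)² (c(g) = (-10/g - 2)² = (-2 - 10/g)²)
1/(P(25, 31) + c(-31)) = 1/(√(25² + 31²) + 4*(5 - 31)²/(-31)²) = 1/(√(625 + 961) + 4*(1/961)*(-26)²) = 1/(√1586 + 4*(1/961)*676) = 1/(√1586 + 2704/961) = 1/(2704/961 + √1586)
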